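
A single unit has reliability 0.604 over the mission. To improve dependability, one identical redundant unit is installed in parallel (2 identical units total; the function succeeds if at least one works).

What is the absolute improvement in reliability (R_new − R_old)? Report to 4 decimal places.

0.2392

R_before = 0.604
R_after = 1 − (1 − 0.604)^2 = 0.8432
ΔR = 0.8432 − 0.604 = 0.2392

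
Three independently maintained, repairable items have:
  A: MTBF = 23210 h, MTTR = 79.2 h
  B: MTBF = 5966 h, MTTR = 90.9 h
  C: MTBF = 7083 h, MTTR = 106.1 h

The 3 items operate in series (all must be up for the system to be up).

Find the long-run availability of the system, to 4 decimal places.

0.9672

A(A) = MTBF/(MTBF+MTTR) = 23210/(23210+79.2) = 0.996599
A(B) = MTBF/(MTBF+MTTR) = 5966/(5966+90.9) = 0.984992
A(C) = MTBF/(MTBF+MTTR) = 7083/(7083+106.1) = 0.985242
Series availability: 0.996599 × 0.984992 × 0.985242 = 0.9672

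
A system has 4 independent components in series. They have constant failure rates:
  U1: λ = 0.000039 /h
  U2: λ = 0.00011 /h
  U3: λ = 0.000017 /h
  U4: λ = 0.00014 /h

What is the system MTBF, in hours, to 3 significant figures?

Series of exponential components: λ_sys = Σ λ_i
λ_sys = 0.000039 + 0.00011 + 0.000017 + 0.00014 = 3.0600e-04 /h
MTBF = 1 / λ_sys = 3270 h

3270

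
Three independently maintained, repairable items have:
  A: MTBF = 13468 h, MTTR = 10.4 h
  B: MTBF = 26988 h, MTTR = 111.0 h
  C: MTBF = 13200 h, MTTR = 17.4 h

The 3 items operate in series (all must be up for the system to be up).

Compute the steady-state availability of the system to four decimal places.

0.9938

A(A) = MTBF/(MTBF+MTTR) = 13468/(13468+10.4) = 0.999228
A(B) = MTBF/(MTBF+MTTR) = 26988/(26988+111.0) = 0.995904
A(C) = MTBF/(MTBF+MTTR) = 13200/(13200+17.4) = 0.998684
Series availability: 0.999228 × 0.995904 × 0.998684 = 0.9938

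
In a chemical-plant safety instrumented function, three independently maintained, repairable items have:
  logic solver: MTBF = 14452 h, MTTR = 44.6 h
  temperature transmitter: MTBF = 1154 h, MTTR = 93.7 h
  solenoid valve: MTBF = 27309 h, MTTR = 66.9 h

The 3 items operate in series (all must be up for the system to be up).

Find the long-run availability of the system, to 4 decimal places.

A(logic solver) = MTBF/(MTBF+MTTR) = 14452/(14452+44.6) = 0.996923
A(temperature transmitter) = MTBF/(MTBF+MTTR) = 1154/(1154+93.7) = 0.924902
A(solenoid valve) = MTBF/(MTBF+MTTR) = 27309/(27309+66.9) = 0.997556
Series availability: 0.996923 × 0.924902 × 0.997556 = 0.9198

0.9198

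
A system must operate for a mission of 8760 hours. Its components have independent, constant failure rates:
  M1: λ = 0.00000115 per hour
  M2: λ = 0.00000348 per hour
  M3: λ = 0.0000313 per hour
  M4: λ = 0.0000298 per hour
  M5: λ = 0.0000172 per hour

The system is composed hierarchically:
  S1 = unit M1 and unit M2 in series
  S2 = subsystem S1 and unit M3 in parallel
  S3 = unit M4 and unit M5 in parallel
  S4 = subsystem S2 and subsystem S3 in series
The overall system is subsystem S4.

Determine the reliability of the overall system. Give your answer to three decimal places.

0.959

R(M1) = exp(−0.00000115 × 8760) = 0.98998
R(M2) = exp(−0.00000348 × 8760) = 0.96998
R(M3) = exp(−0.0000313 × 8760) = 0.76019
R(M4) = exp(−0.0000298 × 8760) = 0.77024
R(M5) = exp(−0.0000172 × 8760) = 0.86013
Series (M1 and M2): 0.98998 × 0.96998 = 0.96026
Parallel ([0.96026] and M3): 1 − (1 − 0.96026)(1 − 0.76019) = 0.99047
Parallel (M4 and M5): 1 − (1 − 0.77024)(1 − 0.86013) = 0.96786
Series ([0.99047] and [0.96786]): 0.99047 × 0.96786 = 0.959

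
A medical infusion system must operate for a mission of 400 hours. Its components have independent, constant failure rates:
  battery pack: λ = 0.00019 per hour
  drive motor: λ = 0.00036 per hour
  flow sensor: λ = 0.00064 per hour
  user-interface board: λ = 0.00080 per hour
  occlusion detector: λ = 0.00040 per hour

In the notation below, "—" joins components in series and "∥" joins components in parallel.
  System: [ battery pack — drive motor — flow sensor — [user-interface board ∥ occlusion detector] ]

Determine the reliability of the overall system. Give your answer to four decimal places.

R(battery pack) = exp(−0.00019 × 400) = 0.926816
R(drive motor) = exp(−0.00036 × 400) = 0.865888
R(flow sensor) = exp(−0.00064 × 400) = 0.774142
R(user-interface board) = exp(−0.00080 × 400) = 0.726149
R(occlusion detector) = exp(−0.00040 × 400) = 0.852144
Parallel (user-interface board and occlusion detector): 1 − (1 − 0.726149)(1 − 0.852144) = 0.959509
Series (battery pack, drive motor, flow sensor, and [0.959509]): 0.926816 × 0.865888 × 0.774142 × 0.959509 = 0.5961

0.5961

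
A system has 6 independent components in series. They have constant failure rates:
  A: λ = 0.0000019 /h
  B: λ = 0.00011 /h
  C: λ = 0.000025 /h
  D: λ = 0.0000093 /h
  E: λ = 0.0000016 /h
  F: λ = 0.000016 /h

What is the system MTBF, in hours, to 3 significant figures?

Series of exponential components: λ_sys = Σ λ_i
λ_sys = 0.0000019 + 0.00011 + 0.000025 + 0.0000093 + 0.0000016 + 0.000016 = 1.6380e-04 /h
MTBF = 1 / λ_sys = 6110 h

6110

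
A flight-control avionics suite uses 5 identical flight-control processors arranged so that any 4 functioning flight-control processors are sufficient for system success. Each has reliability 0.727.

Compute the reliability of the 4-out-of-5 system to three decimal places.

0.584

R = Σ_{i=4}^{5} C(5,i) p^i (1−p)^{5−i} with p = 0.727
C(5,4)·0.727^4·0.273^1 = 0.38130
C(5,5)·0.727^5·0.273^0 = 0.20308
Sum = 0.584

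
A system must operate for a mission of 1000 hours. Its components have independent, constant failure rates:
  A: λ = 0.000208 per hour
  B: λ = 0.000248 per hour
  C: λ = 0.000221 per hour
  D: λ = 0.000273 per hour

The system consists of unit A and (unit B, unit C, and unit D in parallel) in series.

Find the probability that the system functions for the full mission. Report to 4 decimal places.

0.8038

R(A) = exp(−0.000208 × 1000) = 0.812207
R(B) = exp(−0.000248 × 1000) = 0.780360
R(C) = exp(−0.000221 × 1000) = 0.801717
R(D) = exp(−0.000273 × 1000) = 0.761093
Parallel (B, C, and D): 1 − (1 − 0.780360)(1 − 0.801717)(1 − 0.761093) = 0.989595
Series (A and [0.989595]): 0.812207 × 0.989595 = 0.8038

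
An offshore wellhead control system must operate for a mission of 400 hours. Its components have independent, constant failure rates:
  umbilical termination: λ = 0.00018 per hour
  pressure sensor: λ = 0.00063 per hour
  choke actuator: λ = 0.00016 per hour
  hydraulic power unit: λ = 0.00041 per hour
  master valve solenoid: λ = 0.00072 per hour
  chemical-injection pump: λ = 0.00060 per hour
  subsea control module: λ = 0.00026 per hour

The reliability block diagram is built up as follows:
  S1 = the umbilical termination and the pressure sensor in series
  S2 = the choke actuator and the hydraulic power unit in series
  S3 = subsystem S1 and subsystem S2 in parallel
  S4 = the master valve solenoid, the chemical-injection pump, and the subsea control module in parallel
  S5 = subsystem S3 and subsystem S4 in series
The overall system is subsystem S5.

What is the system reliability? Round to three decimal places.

R(umbilical termination) = exp(−0.00018 × 400) = 0.93053
R(pressure sensor) = exp(−0.00063 × 400) = 0.77724
R(choke actuator) = exp(−0.00016 × 400) = 0.93800
R(hydraulic power unit) = exp(−0.00041 × 400) = 0.84874
R(master valve solenoid) = exp(−0.00072 × 400) = 0.74976
R(chemical-injection pump) = exp(−0.00060 × 400) = 0.78663
R(subsea control module) = exp(−0.00026 × 400) = 0.90123
Series (umbilical termination and pressure sensor): 0.93053 × 0.77724 = 0.72325
Series (choke actuator and hydraulic power unit): 0.93800 × 0.84874 = 0.79612
Parallel ([0.72325] and [0.79612]): 1 − (1 − 0.72325)(1 − 0.79612) = 0.94358
Parallel (master valve solenoid, chemical-injection pump, and subsea control module): 1 − (1 − 0.74976)(1 − 0.78663)(1 − 0.90123) = 0.99473
Series ([0.94358] and [0.99473]): 0.94358 × 0.99473 = 0.939

0.939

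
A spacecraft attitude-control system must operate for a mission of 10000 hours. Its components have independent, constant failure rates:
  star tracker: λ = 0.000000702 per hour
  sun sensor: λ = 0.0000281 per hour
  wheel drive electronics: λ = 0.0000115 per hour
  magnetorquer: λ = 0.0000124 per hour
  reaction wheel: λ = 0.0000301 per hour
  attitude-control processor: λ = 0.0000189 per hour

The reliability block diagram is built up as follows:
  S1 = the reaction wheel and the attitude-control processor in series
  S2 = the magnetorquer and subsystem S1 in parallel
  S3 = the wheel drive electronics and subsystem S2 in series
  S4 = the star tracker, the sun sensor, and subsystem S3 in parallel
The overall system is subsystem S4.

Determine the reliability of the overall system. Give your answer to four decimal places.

0.9997

R(star tracker) = exp(−0.000000702 × 10000) = 0.993005
R(sun sensor) = exp(−0.0000281 × 10000) = 0.755028
R(wheel drive electronics) = exp(−0.0000115 × 10000) = 0.891366
R(magnetorquer) = exp(−0.0000124 × 10000) = 0.883380
R(reaction wheel) = exp(−0.0000301 × 10000) = 0.740078
R(attitude-control processor) = exp(−0.0000189 × 10000) = 0.827787
Series (reaction wheel and attitude-control processor): 0.740078 × 0.827787 = 0.612627
Parallel (magnetorquer and [0.612627]): 1 − (1 − 0.883380)(1 − 0.612627) = 0.954825
Series (wheel drive electronics and [0.954825]): 0.891366 × 0.954825 = 0.851099
Parallel (star tracker, sun sensor, and [0.851099]): 1 − (1 − 0.993005)(1 − 0.755028)(1 − 0.851099) = 0.9997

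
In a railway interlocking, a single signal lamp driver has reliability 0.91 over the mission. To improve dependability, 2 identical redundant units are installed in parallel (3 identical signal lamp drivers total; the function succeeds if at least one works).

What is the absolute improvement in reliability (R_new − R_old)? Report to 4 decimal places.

R_before = 0.91
R_after = 1 − (1 − 0.91)^3 = 0.9993
ΔR = 0.9993 − 0.91 = 0.0893

0.0893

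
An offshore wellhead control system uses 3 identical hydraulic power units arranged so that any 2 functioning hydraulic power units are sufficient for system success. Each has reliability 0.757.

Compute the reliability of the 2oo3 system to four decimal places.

R = Σ_{i=2}^{3} C(3,i) p^i (1−p)^{3−i} with p = 0.757
C(3,2)·0.757^2·0.243^1 = 0.417753
C(3,3)·0.757^3·0.243^0 = 0.433798
Sum = 0.8516

0.8516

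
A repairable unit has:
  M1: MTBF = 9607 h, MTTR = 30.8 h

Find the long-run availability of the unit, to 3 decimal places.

A(M1) = MTBF/(MTBF+MTTR) = 9607/(9607+30.8) = 0.997

0.997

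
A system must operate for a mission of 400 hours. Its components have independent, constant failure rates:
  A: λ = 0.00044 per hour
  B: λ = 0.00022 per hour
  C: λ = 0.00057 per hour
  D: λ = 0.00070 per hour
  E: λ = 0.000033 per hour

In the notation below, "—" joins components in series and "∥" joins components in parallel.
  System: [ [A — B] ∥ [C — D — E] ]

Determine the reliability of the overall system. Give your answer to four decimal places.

0.9058

R(A) = exp(−0.00044 × 400) = 0.838618
R(B) = exp(−0.00022 × 400) = 0.915761
R(C) = exp(−0.00057 × 400) = 0.796124
R(D) = exp(−0.00070 × 400) = 0.755784
R(E) = exp(−0.000033 × 400) = 0.986887
Series (A and B): 0.838618 × 0.915761 = 0.767974
Series (C, D, and E): 0.796124 × 0.755784 × 0.986887 = 0.593808
Parallel ([0.767974] and [0.593808]): 1 − (1 − 0.767974)(1 − 0.593808) = 0.9058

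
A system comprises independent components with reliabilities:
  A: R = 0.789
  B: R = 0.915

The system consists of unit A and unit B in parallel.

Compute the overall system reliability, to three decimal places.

Parallel (A and B): 1 − (1 − 0.78900)(1 − 0.91500) = 0.982

0.982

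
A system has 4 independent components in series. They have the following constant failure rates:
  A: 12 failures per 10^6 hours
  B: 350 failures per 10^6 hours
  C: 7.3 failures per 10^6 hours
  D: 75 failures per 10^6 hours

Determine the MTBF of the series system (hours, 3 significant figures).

Series of exponential components: λ_sys = Σ λ_i
λ_sys = 0.000012 + 0.00035 + 0.0000073 + 0.000075 = 4.4430e-04 /h
MTBF = 1 / λ_sys = 2250 h

2250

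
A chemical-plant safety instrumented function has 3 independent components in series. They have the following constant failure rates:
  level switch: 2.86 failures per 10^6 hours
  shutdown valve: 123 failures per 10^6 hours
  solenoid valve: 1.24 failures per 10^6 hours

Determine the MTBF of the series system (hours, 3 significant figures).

Series of exponential components: λ_sys = Σ λ_i
λ_sys = 0.00000286 + 0.000123 + 0.00000124 = 1.2710e-04 /h
MTBF = 1 / λ_sys = 7870 h

7870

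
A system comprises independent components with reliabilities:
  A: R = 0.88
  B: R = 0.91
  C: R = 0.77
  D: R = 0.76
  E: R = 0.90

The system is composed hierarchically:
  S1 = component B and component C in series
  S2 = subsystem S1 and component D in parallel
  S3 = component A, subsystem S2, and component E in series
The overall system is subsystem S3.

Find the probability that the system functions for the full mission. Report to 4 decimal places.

0.7351

Series (B and C): 0.910000 × 0.770000 = 0.700700
Parallel ([0.700700] and D): 1 − (1 − 0.700700)(1 − 0.760000) = 0.928168
Series (A, [0.928168], and E): 0.880000 × 0.928168 × 0.900000 = 0.7351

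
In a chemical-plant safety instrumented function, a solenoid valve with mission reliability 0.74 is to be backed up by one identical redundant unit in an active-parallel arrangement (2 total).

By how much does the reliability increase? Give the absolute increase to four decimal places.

0.1924

R_before = 0.74
R_after = 1 − (1 − 0.74)^2 = 0.9324
ΔR = 0.9324 − 0.74 = 0.1924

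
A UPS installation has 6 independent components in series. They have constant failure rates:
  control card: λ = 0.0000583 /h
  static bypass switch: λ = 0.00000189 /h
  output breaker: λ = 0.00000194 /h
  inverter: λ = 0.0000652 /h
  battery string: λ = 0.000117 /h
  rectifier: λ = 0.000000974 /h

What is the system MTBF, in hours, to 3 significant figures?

4080

Series of exponential components: λ_sys = Σ λ_i
λ_sys = 0.0000583 + 0.00000189 + 0.00000194 + 0.0000652 + 0.000117 + 0.000000974 = 2.4530e-04 /h
MTBF = 1 / λ_sys = 4080 h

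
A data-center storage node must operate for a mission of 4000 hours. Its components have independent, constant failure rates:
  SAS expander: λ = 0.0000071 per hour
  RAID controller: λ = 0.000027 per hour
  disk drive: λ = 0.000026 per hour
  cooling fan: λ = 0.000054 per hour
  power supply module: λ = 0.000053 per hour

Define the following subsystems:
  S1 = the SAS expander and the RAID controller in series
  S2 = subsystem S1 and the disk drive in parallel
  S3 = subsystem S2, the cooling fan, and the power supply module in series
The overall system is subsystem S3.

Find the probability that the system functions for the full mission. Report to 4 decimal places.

R(SAS expander) = exp(−0.0000071 × 4000) = 0.971999
R(RAID controller) = exp(−0.000027 × 4000) = 0.897628
R(disk drive) = exp(−0.000026 × 4000) = 0.901225
R(cooling fan) = exp(−0.000054 × 4000) = 0.805735
R(power supply module) = exp(−0.000053 × 4000) = 0.808965
Series (SAS expander and RAID controller): 0.971999 × 0.897628 = 0.872494
Parallel ([0.872494] and disk drive): 1 − (1 − 0.872494)(1 − 0.901225) = 0.987406
Series ([0.987406], cooling fan, and power supply module): 0.987406 × 0.805735 × 0.808965 = 0.6436

0.6436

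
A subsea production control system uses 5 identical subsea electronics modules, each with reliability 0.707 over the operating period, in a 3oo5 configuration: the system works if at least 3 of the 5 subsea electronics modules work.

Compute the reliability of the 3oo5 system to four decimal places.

R = Σ_{i=3}^{5} C(5,i) p^i (1−p)^{5−i} with p = 0.707
C(5,3)·0.707^3·0.293^2 = 0.303385
C(5,4)·0.707^4·0.293^1 = 0.366029
C(5,5)·0.707^5·0.293^0 = 0.176643
Sum = 0.8461

0.8461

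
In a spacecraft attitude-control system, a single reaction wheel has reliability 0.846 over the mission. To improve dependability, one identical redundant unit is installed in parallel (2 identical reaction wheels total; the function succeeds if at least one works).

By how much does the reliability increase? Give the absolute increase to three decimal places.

0.130

R_before = 0.846
R_after = 1 − (1 − 0.846)^2 = 0.976
ΔR = 0.976 − 0.846 = 0.130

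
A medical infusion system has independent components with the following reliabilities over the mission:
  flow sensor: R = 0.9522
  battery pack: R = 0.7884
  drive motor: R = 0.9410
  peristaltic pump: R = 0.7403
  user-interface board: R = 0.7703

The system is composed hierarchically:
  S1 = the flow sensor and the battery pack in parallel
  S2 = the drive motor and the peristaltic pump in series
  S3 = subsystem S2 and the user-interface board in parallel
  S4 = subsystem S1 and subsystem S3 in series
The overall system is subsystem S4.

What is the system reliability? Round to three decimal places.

Parallel (flow sensor and battery pack): 1 − (1 − 0.95220)(1 − 0.78840) = 0.98989
Series (drive motor and peristaltic pump): 0.94100 × 0.74030 = 0.69662
Parallel ([0.69662] and user-interface board): 1 − (1 − 0.69662)(1 − 0.77030) = 0.93031
Series ([0.98989] and [0.93031]): 0.98989 × 0.93031 = 0.921

0.921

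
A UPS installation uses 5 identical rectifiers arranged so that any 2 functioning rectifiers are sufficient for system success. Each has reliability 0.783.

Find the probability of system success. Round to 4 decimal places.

R = Σ_{i=2}^{5} C(5,i) p^i (1−p)^{5−i} with p = 0.783
C(5,2)·0.783^2·0.217^3 = 0.062647
C(5,3)·0.783^3·0.217^2 = 0.226050
C(5,4)·0.783^4·0.217^1 = 0.407828
C(5,5)·0.783^5·0.217^0 = 0.294313
Sum = 0.9908

0.9908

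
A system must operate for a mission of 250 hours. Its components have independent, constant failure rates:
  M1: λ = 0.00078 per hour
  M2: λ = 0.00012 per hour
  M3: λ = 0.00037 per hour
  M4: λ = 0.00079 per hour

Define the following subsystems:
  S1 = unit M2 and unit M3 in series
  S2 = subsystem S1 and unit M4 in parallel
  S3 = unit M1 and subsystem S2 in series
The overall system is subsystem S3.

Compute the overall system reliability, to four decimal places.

0.8058

R(M1) = exp(−0.00078 × 250) = 0.822835
R(M2) = exp(−0.00012 × 250) = 0.970446
R(M3) = exp(−0.00037 × 250) = 0.911649
R(M4) = exp(−0.00079 × 250) = 0.820780
Series (M2 and M3): 0.970446 × 0.911649 = 0.884706
Parallel ([0.884706] and M4): 1 − (1 − 0.884706)(1 − 0.820780) = 0.979337
Series (M1 and [0.979337]): 0.822835 × 0.979337 = 0.8058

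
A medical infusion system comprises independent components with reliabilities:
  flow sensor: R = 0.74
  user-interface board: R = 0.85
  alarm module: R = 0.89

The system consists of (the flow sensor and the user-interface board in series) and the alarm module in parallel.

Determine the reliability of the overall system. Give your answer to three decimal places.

0.959

Series (flow sensor and user-interface board): 0.74000 × 0.85000 = 0.62900
Parallel ([0.62900] and alarm module): 1 − (1 − 0.62900)(1 − 0.89000) = 0.959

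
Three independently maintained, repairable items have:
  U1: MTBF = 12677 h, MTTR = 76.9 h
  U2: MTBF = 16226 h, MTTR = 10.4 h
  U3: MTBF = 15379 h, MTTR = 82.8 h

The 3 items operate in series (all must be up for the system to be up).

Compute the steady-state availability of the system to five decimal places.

0.98801

A(U1) = MTBF/(MTBF+MTTR) = 12677/(12677+76.9) = 0.993970
A(U2) = MTBF/(MTBF+MTTR) = 16226/(16226+10.4) = 0.999359
A(U3) = MTBF/(MTBF+MTTR) = 15379/(15379+82.8) = 0.994645
Series availability: 0.993970 × 0.999359 × 0.994645 = 0.98801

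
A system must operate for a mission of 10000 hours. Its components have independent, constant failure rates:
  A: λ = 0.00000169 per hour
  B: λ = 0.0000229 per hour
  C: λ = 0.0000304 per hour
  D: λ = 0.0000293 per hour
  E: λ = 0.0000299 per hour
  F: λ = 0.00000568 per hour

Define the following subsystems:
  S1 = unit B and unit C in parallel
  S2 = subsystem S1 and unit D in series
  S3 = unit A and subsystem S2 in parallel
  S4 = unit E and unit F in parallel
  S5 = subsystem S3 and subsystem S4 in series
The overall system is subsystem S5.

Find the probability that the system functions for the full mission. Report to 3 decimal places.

R(A) = exp(−0.00000169 × 10000) = 0.98324
R(B) = exp(−0.0000229 × 10000) = 0.79533
R(C) = exp(−0.0000304 × 10000) = 0.73786
R(D) = exp(−0.0000293 × 10000) = 0.74602
R(E) = exp(−0.0000299 × 10000) = 0.74156
R(F) = exp(−0.00000568 × 10000) = 0.94478
Parallel (B and C): 1 − (1 − 0.79533)(1 − 0.73786) = 0.94635
Series ([0.94635] and D): 0.94635 × 0.74602 = 0.70600
Parallel (A and [0.70600]): 1 − (1 − 0.98324)(1 − 0.70600) = 0.99507
Parallel (E and F): 1 − (1 − 0.74156)(1 − 0.94478) = 0.98573
Series ([0.99507] and [0.98573]): 0.99507 × 0.98573 = 0.981

0.981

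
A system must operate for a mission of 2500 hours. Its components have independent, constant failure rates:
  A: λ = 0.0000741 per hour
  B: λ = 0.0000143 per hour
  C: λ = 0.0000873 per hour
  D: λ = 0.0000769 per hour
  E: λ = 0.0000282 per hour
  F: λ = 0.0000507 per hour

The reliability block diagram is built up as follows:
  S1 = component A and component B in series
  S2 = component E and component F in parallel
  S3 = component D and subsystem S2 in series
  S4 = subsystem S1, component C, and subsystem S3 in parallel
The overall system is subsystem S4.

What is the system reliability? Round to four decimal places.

R(A) = exp(−0.0000741 × 2500) = 0.830897
R(B) = exp(−0.0000143 × 2500) = 0.964881
R(C) = exp(−0.0000873 × 2500) = 0.803924
R(D) = exp(−0.0000769 × 2500) = 0.825101
R(E) = exp(−0.0000282 × 2500) = 0.931928
R(F) = exp(−0.0000507 × 2500) = 0.880954
Series (A and B): 0.830897 × 0.964881 = 0.801717
Parallel (E and F): 1 − (1 − 0.931928)(1 − 0.880954) = 0.991896
Series (D and [0.991896]): 0.825101 × 0.991896 = 0.818414
Parallel ([0.801717], C, and [0.818414]): 1 − (1 − 0.801717)(1 − 0.803924)(1 − 0.818414) = 0.9929

0.9929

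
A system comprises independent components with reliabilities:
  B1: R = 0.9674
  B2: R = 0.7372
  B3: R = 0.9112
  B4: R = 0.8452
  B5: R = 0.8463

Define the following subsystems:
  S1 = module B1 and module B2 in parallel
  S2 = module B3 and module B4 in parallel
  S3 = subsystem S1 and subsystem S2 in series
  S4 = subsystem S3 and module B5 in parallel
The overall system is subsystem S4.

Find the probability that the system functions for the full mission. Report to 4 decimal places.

0.9966

Parallel (B1 and B2): 1 − (1 − 0.967400)(1 − 0.737200) = 0.991433
Parallel (B3 and B4): 1 − (1 − 0.911200)(1 − 0.845200) = 0.986254
Series ([0.991433] and [0.986254]): 0.991433 × 0.986254 = 0.977805
Parallel ([0.977805] and B5): 1 − (1 − 0.977805)(1 − 0.846300) = 0.9966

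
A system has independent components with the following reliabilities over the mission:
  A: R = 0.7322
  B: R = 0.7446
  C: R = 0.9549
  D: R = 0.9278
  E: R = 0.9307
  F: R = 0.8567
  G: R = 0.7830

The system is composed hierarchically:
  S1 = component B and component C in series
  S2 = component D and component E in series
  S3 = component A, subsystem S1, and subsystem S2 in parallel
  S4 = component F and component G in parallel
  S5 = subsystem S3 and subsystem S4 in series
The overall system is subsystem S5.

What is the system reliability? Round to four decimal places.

Series (B and C): 0.744600 × 0.954900 = 0.711019
Series (D and E): 0.927800 × 0.930700 = 0.863503
Parallel (A, [0.711019], and [0.863503]): 1 − (1 − 0.732200)(1 − 0.711019)(1 − 0.863503) = 0.989437
Parallel (F and G): 1 − (1 − 0.856700)(1 − 0.783000) = 0.968904
Series ([0.989437] and [0.968904]): 0.989437 × 0.968904 = 0.9587

0.9587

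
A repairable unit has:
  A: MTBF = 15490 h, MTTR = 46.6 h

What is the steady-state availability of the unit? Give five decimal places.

A(A) = MTBF/(MTBF+MTTR) = 15490/(15490+46.6) = 0.99700

0.99700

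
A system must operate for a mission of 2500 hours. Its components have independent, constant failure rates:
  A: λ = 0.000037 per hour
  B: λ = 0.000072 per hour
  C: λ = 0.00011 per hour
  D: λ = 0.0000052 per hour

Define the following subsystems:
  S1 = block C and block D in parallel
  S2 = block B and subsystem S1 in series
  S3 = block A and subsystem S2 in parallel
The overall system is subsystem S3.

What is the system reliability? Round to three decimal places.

0.985

R(A) = exp(−0.000037 × 2500) = 0.91165
R(B) = exp(−0.000072 × 2500) = 0.83527
R(C) = exp(−0.00011 × 2500) = 0.75957
R(D) = exp(−0.0000052 × 2500) = 0.98708
Parallel (C and D): 1 − (1 − 0.75957)(1 − 0.98708) = 0.99689
Series (B and [0.99689]): 0.83527 × 0.99689 = 0.83267
Parallel (A and [0.83267]): 1 − (1 − 0.91165)(1 − 0.83267) = 0.985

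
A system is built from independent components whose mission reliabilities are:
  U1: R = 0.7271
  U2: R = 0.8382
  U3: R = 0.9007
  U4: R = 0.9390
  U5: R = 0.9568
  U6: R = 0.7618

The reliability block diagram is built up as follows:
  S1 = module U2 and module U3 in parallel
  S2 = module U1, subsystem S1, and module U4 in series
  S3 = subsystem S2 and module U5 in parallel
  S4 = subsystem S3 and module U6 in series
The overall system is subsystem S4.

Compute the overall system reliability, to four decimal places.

Parallel (U2 and U3): 1 − (1 − 0.838200)(1 − 0.900700) = 0.983933
Series (U1, [0.983933], and U4): 0.727100 × 0.983933 × 0.939000 = 0.671777
Parallel ([0.671777] and U5): 1 − (1 − 0.671777)(1 − 0.956800) = 0.985821
Series ([0.985821] and U6): 0.985821 × 0.761800 = 0.7510

0.7510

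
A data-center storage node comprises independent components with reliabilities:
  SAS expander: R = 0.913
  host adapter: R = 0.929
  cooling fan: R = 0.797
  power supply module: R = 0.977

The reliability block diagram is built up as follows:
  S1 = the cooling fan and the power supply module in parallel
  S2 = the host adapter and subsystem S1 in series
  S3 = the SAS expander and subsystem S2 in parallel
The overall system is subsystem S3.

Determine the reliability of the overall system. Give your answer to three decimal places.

0.993

Parallel (cooling fan and power supply module): 1 − (1 − 0.79700)(1 − 0.97700) = 0.99533
Series (host adapter and [0.99533]): 0.92900 × 0.99533 = 0.92466
Parallel (SAS expander and [0.92466]): 1 − (1 − 0.91300)(1 − 0.92466) = 0.993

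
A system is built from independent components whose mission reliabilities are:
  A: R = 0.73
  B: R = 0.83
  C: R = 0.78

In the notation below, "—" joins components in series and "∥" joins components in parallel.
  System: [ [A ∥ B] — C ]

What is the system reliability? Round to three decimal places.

0.744

Parallel (A and B): 1 − (1 − 0.73000)(1 − 0.83000) = 0.95410
Series ([0.95410] and C): 0.95410 × 0.78000 = 0.744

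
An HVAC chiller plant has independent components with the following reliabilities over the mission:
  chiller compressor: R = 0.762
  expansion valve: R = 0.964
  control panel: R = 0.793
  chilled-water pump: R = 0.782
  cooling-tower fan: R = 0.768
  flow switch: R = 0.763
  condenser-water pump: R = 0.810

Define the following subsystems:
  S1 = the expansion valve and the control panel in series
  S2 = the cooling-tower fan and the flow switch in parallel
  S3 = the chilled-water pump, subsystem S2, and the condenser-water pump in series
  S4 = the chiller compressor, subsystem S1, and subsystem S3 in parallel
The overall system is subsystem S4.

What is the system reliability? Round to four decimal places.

0.9775

Series (expansion valve and control panel): 0.964000 × 0.793000 = 0.764452
Parallel (cooling-tower fan and flow switch): 1 − (1 − 0.768000)(1 − 0.763000) = 0.945016
Series (chilled-water pump, [0.945016], and condenser-water pump): 0.782000 × 0.945016 × 0.810000 = 0.598592
Parallel (chiller compressor, [0.764452], and [0.598592]): 1 − (1 − 0.762000)(1 − 0.764452)(1 − 0.598592) = 0.9775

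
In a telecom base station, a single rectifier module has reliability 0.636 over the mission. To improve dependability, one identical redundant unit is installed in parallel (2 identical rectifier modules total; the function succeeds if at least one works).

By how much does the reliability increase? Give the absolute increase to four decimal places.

R_before = 0.636
R_after = 1 − (1 − 0.636)^2 = 0.8675
ΔR = 0.8675 − 0.636 = 0.2315

0.2315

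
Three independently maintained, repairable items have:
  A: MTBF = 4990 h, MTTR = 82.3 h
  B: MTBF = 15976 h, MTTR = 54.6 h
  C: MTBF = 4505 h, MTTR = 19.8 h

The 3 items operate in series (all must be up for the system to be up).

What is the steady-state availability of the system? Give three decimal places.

A(A) = MTBF/(MTBF+MTTR) = 4990/(4990+82.3) = 0.983775
A(B) = MTBF/(MTBF+MTTR) = 15976/(15976+54.6) = 0.996594
A(C) = MTBF/(MTBF+MTTR) = 4505/(4505+19.8) = 0.995624
Series availability: 0.983775 × 0.996594 × 0.995624 = 0.976

0.976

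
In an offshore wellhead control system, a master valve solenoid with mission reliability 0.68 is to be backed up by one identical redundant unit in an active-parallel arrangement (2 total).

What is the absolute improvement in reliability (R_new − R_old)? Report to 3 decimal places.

0.218

R_before = 0.68
R_after = 1 − (1 − 0.68)^2 = 0.898
ΔR = 0.898 − 0.68 = 0.218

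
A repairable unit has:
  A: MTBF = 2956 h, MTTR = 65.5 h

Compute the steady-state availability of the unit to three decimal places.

A(A) = MTBF/(MTBF+MTTR) = 2956/(2956+65.5) = 0.978

0.978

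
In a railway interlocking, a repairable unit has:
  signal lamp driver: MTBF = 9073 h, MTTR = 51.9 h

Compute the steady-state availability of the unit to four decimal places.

0.9943

A(signal lamp driver) = MTBF/(MTBF+MTTR) = 9073/(9073+51.9) = 0.9943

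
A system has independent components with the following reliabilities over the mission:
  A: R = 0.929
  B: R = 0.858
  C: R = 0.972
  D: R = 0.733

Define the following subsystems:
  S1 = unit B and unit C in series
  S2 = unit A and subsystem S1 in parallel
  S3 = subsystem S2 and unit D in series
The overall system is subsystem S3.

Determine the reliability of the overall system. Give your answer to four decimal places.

0.7244

Series (B and C): 0.858000 × 0.972000 = 0.833976
Parallel (A and [0.833976]): 1 − (1 − 0.929000)(1 − 0.833976) = 0.988212
Series ([0.988212] and D): 0.988212 × 0.733000 = 0.7244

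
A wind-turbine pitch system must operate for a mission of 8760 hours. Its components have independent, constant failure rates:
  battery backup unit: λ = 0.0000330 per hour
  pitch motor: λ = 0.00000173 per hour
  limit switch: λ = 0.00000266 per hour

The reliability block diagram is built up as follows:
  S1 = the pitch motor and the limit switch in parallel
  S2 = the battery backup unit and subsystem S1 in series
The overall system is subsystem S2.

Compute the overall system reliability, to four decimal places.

R(battery backup unit) = exp(−0.0000330 × 8760) = 0.748952
R(pitch motor) = exp(−0.00000173 × 8760) = 0.984959
R(limit switch) = exp(−0.00000266 × 8760) = 0.976968
Parallel (pitch motor and limit switch): 1 − (1 − 0.984959)(1 − 0.976968) = 0.999654
Series (battery backup unit and [0.999654]): 0.748952 × 0.999654 = 0.7487

0.7487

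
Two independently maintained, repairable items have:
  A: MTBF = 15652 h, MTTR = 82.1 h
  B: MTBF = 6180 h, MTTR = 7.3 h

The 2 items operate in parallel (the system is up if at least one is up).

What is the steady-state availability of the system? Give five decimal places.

0.99999

A(A) = MTBF/(MTBF+MTTR) = 15652/(15652+82.1) = 0.994782
A(B) = MTBF/(MTBF+MTTR) = 6180/(6180+7.3) = 0.998820
Parallel availability: 1 − (1 − 0.994782)(1 − 0.998820) = 0.99999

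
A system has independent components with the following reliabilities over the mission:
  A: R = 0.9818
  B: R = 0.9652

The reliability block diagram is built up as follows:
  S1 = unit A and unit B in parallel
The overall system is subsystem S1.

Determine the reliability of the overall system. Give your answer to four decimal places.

0.9994

Parallel (A and B): 1 − (1 − 0.981800)(1 − 0.965200) = 0.9994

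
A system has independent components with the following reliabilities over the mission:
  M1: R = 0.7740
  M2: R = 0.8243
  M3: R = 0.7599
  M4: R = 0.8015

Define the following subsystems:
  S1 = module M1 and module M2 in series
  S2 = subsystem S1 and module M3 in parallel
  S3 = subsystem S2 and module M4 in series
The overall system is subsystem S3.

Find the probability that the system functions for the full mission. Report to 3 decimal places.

Series (M1 and M2): 0.77400 × 0.82430 = 0.63801
Parallel ([0.63801] and M3): 1 − (1 − 0.63801)(1 − 0.75990) = 0.91309
Series ([0.91309] and M4): 0.91309 × 0.80150 = 0.732

0.732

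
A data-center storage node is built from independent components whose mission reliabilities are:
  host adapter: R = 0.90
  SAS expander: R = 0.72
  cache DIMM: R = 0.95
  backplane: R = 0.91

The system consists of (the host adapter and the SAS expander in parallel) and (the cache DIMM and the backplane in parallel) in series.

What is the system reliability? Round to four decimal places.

0.9676

Parallel (host adapter and SAS expander): 1 − (1 − 0.900000)(1 − 0.720000) = 0.972000
Parallel (cache DIMM and backplane): 1 − (1 − 0.950000)(1 − 0.910000) = 0.995500
Series ([0.972000] and [0.995500]): 0.972000 × 0.995500 = 0.9676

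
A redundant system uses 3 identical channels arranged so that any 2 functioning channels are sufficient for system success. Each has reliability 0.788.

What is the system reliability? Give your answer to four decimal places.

R = Σ_{i=2}^{3} C(3,i) p^i (1−p)^{3−i} with p = 0.788
C(3,2)·0.788^2·0.212^1 = 0.394920
C(3,3)·0.788^3·0.212^0 = 0.489304
Sum = 0.8842

0.8842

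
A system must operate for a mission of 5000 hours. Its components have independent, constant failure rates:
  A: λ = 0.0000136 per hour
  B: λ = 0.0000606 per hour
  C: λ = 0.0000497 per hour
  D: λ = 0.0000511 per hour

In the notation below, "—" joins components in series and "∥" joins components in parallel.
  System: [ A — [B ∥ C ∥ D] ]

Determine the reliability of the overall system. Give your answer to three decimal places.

R(A) = exp(−0.0000136 × 5000) = 0.93426
R(B) = exp(−0.0000606 × 5000) = 0.73860
R(C) = exp(−0.0000497 × 5000) = 0.77997
R(D) = exp(−0.0000511 × 5000) = 0.77453
Parallel (B, C, and D): 1 − (1 − 0.73860)(1 − 0.77997)(1 − 0.77453) = 0.98703
Series (A and [0.98703]): 0.93426 × 0.98703 = 0.922

0.922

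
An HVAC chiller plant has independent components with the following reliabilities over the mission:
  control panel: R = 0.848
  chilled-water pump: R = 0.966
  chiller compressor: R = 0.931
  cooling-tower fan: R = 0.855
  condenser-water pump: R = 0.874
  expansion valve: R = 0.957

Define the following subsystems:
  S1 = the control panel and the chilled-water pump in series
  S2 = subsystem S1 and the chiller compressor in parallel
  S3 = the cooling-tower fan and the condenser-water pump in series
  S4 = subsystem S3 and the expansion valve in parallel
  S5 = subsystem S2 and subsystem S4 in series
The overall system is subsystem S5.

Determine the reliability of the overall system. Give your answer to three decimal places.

Series (control panel and chilled-water pump): 0.84800 × 0.96600 = 0.81917
Parallel ([0.81917] and chiller compressor): 1 − (1 − 0.81917)(1 − 0.93100) = 0.98752
Series (cooling-tower fan and condenser-water pump): 0.85500 × 0.87400 = 0.74727
Parallel ([0.74727] and expansion valve): 1 − (1 − 0.74727)(1 − 0.95700) = 0.98913
Series ([0.98752] and [0.98913]): 0.98752 × 0.98913 = 0.977

0.977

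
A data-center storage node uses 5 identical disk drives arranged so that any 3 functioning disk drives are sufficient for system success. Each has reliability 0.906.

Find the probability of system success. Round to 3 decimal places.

0.993

R = Σ_{i=3}^{5} C(5,i) p^i (1−p)^{5−i} with p = 0.906
C(5,3)·0.906^3·0.094^2 = 0.06571
C(5,4)·0.906^4·0.094^1 = 0.31667
C(5,5)·0.906^5·0.094^0 = 0.61044
Sum = 0.993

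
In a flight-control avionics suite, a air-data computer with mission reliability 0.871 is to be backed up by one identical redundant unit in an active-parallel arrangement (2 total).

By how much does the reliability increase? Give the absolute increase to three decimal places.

0.112

R_before = 0.871
R_after = 1 − (1 − 0.871)^2 = 0.983
ΔR = 0.983 − 0.871 = 0.112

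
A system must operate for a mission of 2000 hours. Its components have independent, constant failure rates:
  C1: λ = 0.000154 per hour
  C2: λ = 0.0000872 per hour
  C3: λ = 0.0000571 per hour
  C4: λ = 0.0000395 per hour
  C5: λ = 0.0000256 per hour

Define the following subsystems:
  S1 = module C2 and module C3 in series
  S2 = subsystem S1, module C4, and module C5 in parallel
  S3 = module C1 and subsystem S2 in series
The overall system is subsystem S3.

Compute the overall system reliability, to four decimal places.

R(C1) = exp(−0.000154 × 2000) = 0.734915
R(C2) = exp(−0.0000872 × 2000) = 0.839961
R(C3) = exp(−0.0000571 × 2000) = 0.892080
R(C4) = exp(−0.0000395 × 2000) = 0.924040
R(C5) = exp(−0.0000256 × 2000) = 0.950089
Series (C2 and C3): 0.839961 × 0.892080 = 0.749312
Parallel ([0.749312], C4, and C5): 1 − (1 − 0.749312)(1 − 0.924040)(1 − 0.950089) = 0.999050
Series (C1 and [0.999050]): 0.734915 × 0.999050 = 0.7342

0.7342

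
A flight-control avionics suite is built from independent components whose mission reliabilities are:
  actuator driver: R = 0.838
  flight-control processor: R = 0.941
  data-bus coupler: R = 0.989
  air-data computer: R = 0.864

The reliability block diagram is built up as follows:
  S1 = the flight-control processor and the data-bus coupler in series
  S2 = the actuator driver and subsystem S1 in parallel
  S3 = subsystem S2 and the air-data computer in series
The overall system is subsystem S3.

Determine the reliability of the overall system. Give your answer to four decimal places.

0.8543

Series (flight-control processor and data-bus coupler): 0.941000 × 0.989000 = 0.930649
Parallel (actuator driver and [0.930649]): 1 − (1 − 0.838000)(1 − 0.930649) = 0.988765
Series ([0.988765] and air-data computer): 0.988765 × 0.864000 = 0.8543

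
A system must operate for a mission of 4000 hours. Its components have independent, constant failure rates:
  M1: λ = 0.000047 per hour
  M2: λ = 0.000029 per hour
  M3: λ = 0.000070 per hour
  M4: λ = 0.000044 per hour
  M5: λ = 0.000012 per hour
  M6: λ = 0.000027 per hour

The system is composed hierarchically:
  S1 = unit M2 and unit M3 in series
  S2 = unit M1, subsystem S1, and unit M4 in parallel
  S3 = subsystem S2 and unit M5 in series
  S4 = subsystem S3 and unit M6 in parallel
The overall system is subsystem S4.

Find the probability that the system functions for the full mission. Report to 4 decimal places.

R(M1) = exp(−0.000047 × 4000) = 0.828615
R(M2) = exp(−0.000029 × 4000) = 0.890475
R(M3) = exp(−0.000070 × 4000) = 0.755784
R(M4) = exp(−0.000044 × 4000) = 0.838618
R(M5) = exp(−0.000012 × 4000) = 0.953134
R(M6) = exp(−0.000027 × 4000) = 0.897628
Series (M2 and M3): 0.890475 × 0.755784 = 0.673007
Parallel (M1, [0.673007], and M4): 1 − (1 − 0.828615)(1 − 0.673007)(1 − 0.838618) = 0.990956
Series ([0.990956] and M5): 0.990956 × 0.953134 = 0.944514
Parallel ([0.944514] and M6): 1 − (1 − 0.944514)(1 − 0.897628) = 0.9943

0.9943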